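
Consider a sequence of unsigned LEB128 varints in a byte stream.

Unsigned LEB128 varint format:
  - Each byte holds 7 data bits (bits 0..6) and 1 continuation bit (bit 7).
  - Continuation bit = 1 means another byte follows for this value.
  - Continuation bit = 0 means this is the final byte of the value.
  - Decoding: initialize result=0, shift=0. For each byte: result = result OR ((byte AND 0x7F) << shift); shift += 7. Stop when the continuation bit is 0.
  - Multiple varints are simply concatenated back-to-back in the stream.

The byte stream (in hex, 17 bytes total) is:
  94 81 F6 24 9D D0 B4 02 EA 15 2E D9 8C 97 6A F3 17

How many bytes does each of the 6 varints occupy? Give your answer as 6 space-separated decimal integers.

  byte[0]=0x94 cont=1 payload=0x14=20: acc |= 20<<0 -> acc=20 shift=7
  byte[1]=0x81 cont=1 payload=0x01=1: acc |= 1<<7 -> acc=148 shift=14
  byte[2]=0xF6 cont=1 payload=0x76=118: acc |= 118<<14 -> acc=1933460 shift=21
  byte[3]=0x24 cont=0 payload=0x24=36: acc |= 36<<21 -> acc=77430932 shift=28 [end]
Varint 1: bytes[0:4] = 94 81 F6 24 -> value 77430932 (4 byte(s))
  byte[4]=0x9D cont=1 payload=0x1D=29: acc |= 29<<0 -> acc=29 shift=7
  byte[5]=0xD0 cont=1 payload=0x50=80: acc |= 80<<7 -> acc=10269 shift=14
  byte[6]=0xB4 cont=1 payload=0x34=52: acc |= 52<<14 -> acc=862237 shift=21
  byte[7]=0x02 cont=0 payload=0x02=2: acc |= 2<<21 -> acc=5056541 shift=28 [end]
Varint 2: bytes[4:8] = 9D D0 B4 02 -> value 5056541 (4 byte(s))
  byte[8]=0xEA cont=1 payload=0x6A=106: acc |= 106<<0 -> acc=106 shift=7
  byte[9]=0x15 cont=0 payload=0x15=21: acc |= 21<<7 -> acc=2794 shift=14 [end]
Varint 3: bytes[8:10] = EA 15 -> value 2794 (2 byte(s))
  byte[10]=0x2E cont=0 payload=0x2E=46: acc |= 46<<0 -> acc=46 shift=7 [end]
Varint 4: bytes[10:11] = 2E -> value 46 (1 byte(s))
  byte[11]=0xD9 cont=1 payload=0x59=89: acc |= 89<<0 -> acc=89 shift=7
  byte[12]=0x8C cont=1 payload=0x0C=12: acc |= 12<<7 -> acc=1625 shift=14
  byte[13]=0x97 cont=1 payload=0x17=23: acc |= 23<<14 -> acc=378457 shift=21
  byte[14]=0x6A cont=0 payload=0x6A=106: acc |= 106<<21 -> acc=222676569 shift=28 [end]
Varint 5: bytes[11:15] = D9 8C 97 6A -> value 222676569 (4 byte(s))
  byte[15]=0xF3 cont=1 payload=0x73=115: acc |= 115<<0 -> acc=115 shift=7
  byte[16]=0x17 cont=0 payload=0x17=23: acc |= 23<<7 -> acc=3059 shift=14 [end]
Varint 6: bytes[15:17] = F3 17 -> value 3059 (2 byte(s))

Answer: 4 4 2 1 4 2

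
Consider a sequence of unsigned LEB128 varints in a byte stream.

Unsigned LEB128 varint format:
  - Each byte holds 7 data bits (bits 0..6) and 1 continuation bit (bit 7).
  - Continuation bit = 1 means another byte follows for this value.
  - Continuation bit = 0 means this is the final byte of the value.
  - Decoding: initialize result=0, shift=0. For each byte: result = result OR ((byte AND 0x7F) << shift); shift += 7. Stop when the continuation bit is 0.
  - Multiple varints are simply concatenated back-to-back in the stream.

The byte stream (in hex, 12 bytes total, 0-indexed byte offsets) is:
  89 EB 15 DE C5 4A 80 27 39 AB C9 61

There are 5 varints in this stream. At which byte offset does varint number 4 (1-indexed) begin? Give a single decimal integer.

  byte[0]=0x89 cont=1 payload=0x09=9: acc |= 9<<0 -> acc=9 shift=7
  byte[1]=0xEB cont=1 payload=0x6B=107: acc |= 107<<7 -> acc=13705 shift=14
  byte[2]=0x15 cont=0 payload=0x15=21: acc |= 21<<14 -> acc=357769 shift=21 [end]
Varint 1: bytes[0:3] = 89 EB 15 -> value 357769 (3 byte(s))
  byte[3]=0xDE cont=1 payload=0x5E=94: acc |= 94<<0 -> acc=94 shift=7
  byte[4]=0xC5 cont=1 payload=0x45=69: acc |= 69<<7 -> acc=8926 shift=14
  byte[5]=0x4A cont=0 payload=0x4A=74: acc |= 74<<14 -> acc=1221342 shift=21 [end]
Varint 2: bytes[3:6] = DE C5 4A -> value 1221342 (3 byte(s))
  byte[6]=0x80 cont=1 payload=0x00=0: acc |= 0<<0 -> acc=0 shift=7
  byte[7]=0x27 cont=0 payload=0x27=39: acc |= 39<<7 -> acc=4992 shift=14 [end]
Varint 3: bytes[6:8] = 80 27 -> value 4992 (2 byte(s))
  byte[8]=0x39 cont=0 payload=0x39=57: acc |= 57<<0 -> acc=57 shift=7 [end]
Varint 4: bytes[8:9] = 39 -> value 57 (1 byte(s))
  byte[9]=0xAB cont=1 payload=0x2B=43: acc |= 43<<0 -> acc=43 shift=7
  byte[10]=0xC9 cont=1 payload=0x49=73: acc |= 73<<7 -> acc=9387 shift=14
  byte[11]=0x61 cont=0 payload=0x61=97: acc |= 97<<14 -> acc=1598635 shift=21 [end]
Varint 5: bytes[9:12] = AB C9 61 -> value 1598635 (3 byte(s))

Answer: 8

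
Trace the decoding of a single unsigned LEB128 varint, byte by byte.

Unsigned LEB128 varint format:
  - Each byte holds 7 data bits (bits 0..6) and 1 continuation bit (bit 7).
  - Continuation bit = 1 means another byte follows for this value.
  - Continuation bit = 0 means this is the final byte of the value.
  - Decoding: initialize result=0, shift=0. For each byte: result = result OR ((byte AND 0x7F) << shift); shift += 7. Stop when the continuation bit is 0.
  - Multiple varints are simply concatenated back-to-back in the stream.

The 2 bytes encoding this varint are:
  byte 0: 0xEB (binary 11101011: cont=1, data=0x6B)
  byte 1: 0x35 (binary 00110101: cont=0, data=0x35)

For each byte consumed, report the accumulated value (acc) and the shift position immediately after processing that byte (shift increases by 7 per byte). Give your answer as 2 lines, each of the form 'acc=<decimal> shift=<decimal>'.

byte 0=0xEB: payload=0x6B=107, contrib = 107<<0 = 107; acc -> 107, shift -> 7
byte 1=0x35: payload=0x35=53, contrib = 53<<7 = 6784; acc -> 6891, shift -> 14

Answer: acc=107 shift=7
acc=6891 shift=14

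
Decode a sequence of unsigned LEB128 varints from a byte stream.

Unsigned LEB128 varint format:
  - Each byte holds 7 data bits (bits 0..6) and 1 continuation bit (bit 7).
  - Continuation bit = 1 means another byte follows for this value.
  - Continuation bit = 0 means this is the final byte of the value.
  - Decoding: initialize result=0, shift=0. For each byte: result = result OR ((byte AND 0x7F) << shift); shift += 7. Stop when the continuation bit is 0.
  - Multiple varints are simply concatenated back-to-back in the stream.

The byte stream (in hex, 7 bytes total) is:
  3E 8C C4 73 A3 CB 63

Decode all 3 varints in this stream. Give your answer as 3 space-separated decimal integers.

Answer: 62 1892876 1631651

Derivation:
  byte[0]=0x3E cont=0 payload=0x3E=62: acc |= 62<<0 -> acc=62 shift=7 [end]
Varint 1: bytes[0:1] = 3E -> value 62 (1 byte(s))
  byte[1]=0x8C cont=1 payload=0x0C=12: acc |= 12<<0 -> acc=12 shift=7
  byte[2]=0xC4 cont=1 payload=0x44=68: acc |= 68<<7 -> acc=8716 shift=14
  byte[3]=0x73 cont=0 payload=0x73=115: acc |= 115<<14 -> acc=1892876 shift=21 [end]
Varint 2: bytes[1:4] = 8C C4 73 -> value 1892876 (3 byte(s))
  byte[4]=0xA3 cont=1 payload=0x23=35: acc |= 35<<0 -> acc=35 shift=7
  byte[5]=0xCB cont=1 payload=0x4B=75: acc |= 75<<7 -> acc=9635 shift=14
  byte[6]=0x63 cont=0 payload=0x63=99: acc |= 99<<14 -> acc=1631651 shift=21 [end]
Varint 3: bytes[4:7] = A3 CB 63 -> value 1631651 (3 byte(s))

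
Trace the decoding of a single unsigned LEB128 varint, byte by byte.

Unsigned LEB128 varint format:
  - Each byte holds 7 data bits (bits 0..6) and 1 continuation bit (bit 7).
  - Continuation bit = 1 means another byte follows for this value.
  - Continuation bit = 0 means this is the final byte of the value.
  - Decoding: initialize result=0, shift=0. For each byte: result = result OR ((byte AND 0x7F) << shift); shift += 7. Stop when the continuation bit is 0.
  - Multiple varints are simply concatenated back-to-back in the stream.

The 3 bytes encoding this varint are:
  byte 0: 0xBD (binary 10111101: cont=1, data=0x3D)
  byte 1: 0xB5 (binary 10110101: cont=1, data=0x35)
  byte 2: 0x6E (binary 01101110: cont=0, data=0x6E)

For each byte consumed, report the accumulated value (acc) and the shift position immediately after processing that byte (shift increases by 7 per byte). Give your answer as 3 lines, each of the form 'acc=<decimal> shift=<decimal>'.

Answer: acc=61 shift=7
acc=6845 shift=14
acc=1809085 shift=21

Derivation:
byte 0=0xBD: payload=0x3D=61, contrib = 61<<0 = 61; acc -> 61, shift -> 7
byte 1=0xB5: payload=0x35=53, contrib = 53<<7 = 6784; acc -> 6845, shift -> 14
byte 2=0x6E: payload=0x6E=110, contrib = 110<<14 = 1802240; acc -> 1809085, shift -> 21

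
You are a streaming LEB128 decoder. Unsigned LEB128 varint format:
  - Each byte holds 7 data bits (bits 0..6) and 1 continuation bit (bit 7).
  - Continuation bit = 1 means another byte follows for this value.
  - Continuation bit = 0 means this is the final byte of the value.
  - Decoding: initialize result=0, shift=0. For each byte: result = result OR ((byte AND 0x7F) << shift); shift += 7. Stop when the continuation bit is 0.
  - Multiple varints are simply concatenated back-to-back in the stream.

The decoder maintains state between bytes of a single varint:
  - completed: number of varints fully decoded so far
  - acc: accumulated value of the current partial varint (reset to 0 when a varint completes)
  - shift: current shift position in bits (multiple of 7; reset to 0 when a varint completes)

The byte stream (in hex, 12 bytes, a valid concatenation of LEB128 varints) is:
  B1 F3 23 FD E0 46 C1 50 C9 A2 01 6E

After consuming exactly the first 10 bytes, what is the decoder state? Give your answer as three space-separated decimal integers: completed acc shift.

Answer: 3 4425 14

Derivation:
byte[0]=0xB1 cont=1 payload=0x31: acc |= 49<<0 -> completed=0 acc=49 shift=7
byte[1]=0xF3 cont=1 payload=0x73: acc |= 115<<7 -> completed=0 acc=14769 shift=14
byte[2]=0x23 cont=0 payload=0x23: varint #1 complete (value=588209); reset -> completed=1 acc=0 shift=0
byte[3]=0xFD cont=1 payload=0x7D: acc |= 125<<0 -> completed=1 acc=125 shift=7
byte[4]=0xE0 cont=1 payload=0x60: acc |= 96<<7 -> completed=1 acc=12413 shift=14
byte[5]=0x46 cont=0 payload=0x46: varint #2 complete (value=1159293); reset -> completed=2 acc=0 shift=0
byte[6]=0xC1 cont=1 payload=0x41: acc |= 65<<0 -> completed=2 acc=65 shift=7
byte[7]=0x50 cont=0 payload=0x50: varint #3 complete (value=10305); reset -> completed=3 acc=0 shift=0
byte[8]=0xC9 cont=1 payload=0x49: acc |= 73<<0 -> completed=3 acc=73 shift=7
byte[9]=0xA2 cont=1 payload=0x22: acc |= 34<<7 -> completed=3 acc=4425 shift=14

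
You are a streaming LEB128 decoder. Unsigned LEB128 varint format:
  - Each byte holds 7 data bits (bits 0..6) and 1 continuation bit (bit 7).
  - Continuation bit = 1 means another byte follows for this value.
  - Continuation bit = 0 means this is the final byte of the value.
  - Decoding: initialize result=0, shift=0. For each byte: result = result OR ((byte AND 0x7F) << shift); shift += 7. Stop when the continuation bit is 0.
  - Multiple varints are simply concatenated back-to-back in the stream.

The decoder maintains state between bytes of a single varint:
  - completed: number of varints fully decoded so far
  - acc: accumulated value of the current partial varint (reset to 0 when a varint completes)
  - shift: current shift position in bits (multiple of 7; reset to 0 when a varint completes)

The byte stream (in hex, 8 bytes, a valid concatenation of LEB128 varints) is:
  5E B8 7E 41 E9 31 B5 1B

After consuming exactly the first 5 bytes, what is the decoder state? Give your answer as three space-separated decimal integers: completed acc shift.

Answer: 3 105 7

Derivation:
byte[0]=0x5E cont=0 payload=0x5E: varint #1 complete (value=94); reset -> completed=1 acc=0 shift=0
byte[1]=0xB8 cont=1 payload=0x38: acc |= 56<<0 -> completed=1 acc=56 shift=7
byte[2]=0x7E cont=0 payload=0x7E: varint #2 complete (value=16184); reset -> completed=2 acc=0 shift=0
byte[3]=0x41 cont=0 payload=0x41: varint #3 complete (value=65); reset -> completed=3 acc=0 shift=0
byte[4]=0xE9 cont=1 payload=0x69: acc |= 105<<0 -> completed=3 acc=105 shift=7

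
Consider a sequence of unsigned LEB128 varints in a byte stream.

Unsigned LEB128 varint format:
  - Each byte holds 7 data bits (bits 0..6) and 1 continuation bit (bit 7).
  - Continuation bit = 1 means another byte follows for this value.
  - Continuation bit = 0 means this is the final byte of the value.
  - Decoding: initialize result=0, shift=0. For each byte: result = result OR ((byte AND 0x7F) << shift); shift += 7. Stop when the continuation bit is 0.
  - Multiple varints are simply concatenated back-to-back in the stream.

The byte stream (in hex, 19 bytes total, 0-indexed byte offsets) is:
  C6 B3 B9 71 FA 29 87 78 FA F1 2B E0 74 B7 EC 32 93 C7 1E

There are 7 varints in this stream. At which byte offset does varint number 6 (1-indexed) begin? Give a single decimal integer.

Answer: 13

Derivation:
  byte[0]=0xC6 cont=1 payload=0x46=70: acc |= 70<<0 -> acc=70 shift=7
  byte[1]=0xB3 cont=1 payload=0x33=51: acc |= 51<<7 -> acc=6598 shift=14
  byte[2]=0xB9 cont=1 payload=0x39=57: acc |= 57<<14 -> acc=940486 shift=21
  byte[3]=0x71 cont=0 payload=0x71=113: acc |= 113<<21 -> acc=237918662 shift=28 [end]
Varint 1: bytes[0:4] = C6 B3 B9 71 -> value 237918662 (4 byte(s))
  byte[4]=0xFA cont=1 payload=0x7A=122: acc |= 122<<0 -> acc=122 shift=7
  byte[5]=0x29 cont=0 payload=0x29=41: acc |= 41<<7 -> acc=5370 shift=14 [end]
Varint 2: bytes[4:6] = FA 29 -> value 5370 (2 byte(s))
  byte[6]=0x87 cont=1 payload=0x07=7: acc |= 7<<0 -> acc=7 shift=7
  byte[7]=0x78 cont=0 payload=0x78=120: acc |= 120<<7 -> acc=15367 shift=14 [end]
Varint 3: bytes[6:8] = 87 78 -> value 15367 (2 byte(s))
  byte[8]=0xFA cont=1 payload=0x7A=122: acc |= 122<<0 -> acc=122 shift=7
  byte[9]=0xF1 cont=1 payload=0x71=113: acc |= 113<<7 -> acc=14586 shift=14
  byte[10]=0x2B cont=0 payload=0x2B=43: acc |= 43<<14 -> acc=719098 shift=21 [end]
Varint 4: bytes[8:11] = FA F1 2B -> value 719098 (3 byte(s))
  byte[11]=0xE0 cont=1 payload=0x60=96: acc |= 96<<0 -> acc=96 shift=7
  byte[12]=0x74 cont=0 payload=0x74=116: acc |= 116<<7 -> acc=14944 shift=14 [end]
Varint 5: bytes[11:13] = E0 74 -> value 14944 (2 byte(s))
  byte[13]=0xB7 cont=1 payload=0x37=55: acc |= 55<<0 -> acc=55 shift=7
  byte[14]=0xEC cont=1 payload=0x6C=108: acc |= 108<<7 -> acc=13879 shift=14
  byte[15]=0x32 cont=0 payload=0x32=50: acc |= 50<<14 -> acc=833079 shift=21 [end]
Varint 6: bytes[13:16] = B7 EC 32 -> value 833079 (3 byte(s))
  byte[16]=0x93 cont=1 payload=0x13=19: acc |= 19<<0 -> acc=19 shift=7
  byte[17]=0xC7 cont=1 payload=0x47=71: acc |= 71<<7 -> acc=9107 shift=14
  byte[18]=0x1E cont=0 payload=0x1E=30: acc |= 30<<14 -> acc=500627 shift=21 [end]
Varint 7: bytes[16:19] = 93 C7 1E -> value 500627 (3 byte(s))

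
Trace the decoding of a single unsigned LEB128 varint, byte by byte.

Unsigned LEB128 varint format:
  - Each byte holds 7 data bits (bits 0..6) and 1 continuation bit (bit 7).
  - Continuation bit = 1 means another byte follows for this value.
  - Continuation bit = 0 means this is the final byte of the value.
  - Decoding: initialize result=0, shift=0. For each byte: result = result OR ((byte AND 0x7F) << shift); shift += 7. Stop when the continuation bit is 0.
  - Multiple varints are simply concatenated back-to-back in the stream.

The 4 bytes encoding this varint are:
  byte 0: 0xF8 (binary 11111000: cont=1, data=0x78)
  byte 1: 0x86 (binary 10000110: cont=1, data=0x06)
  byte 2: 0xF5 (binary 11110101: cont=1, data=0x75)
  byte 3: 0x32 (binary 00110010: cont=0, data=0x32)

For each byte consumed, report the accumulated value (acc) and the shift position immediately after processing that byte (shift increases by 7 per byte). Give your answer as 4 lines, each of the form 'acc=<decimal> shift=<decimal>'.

byte 0=0xF8: payload=0x78=120, contrib = 120<<0 = 120; acc -> 120, shift -> 7
byte 1=0x86: payload=0x06=6, contrib = 6<<7 = 768; acc -> 888, shift -> 14
byte 2=0xF5: payload=0x75=117, contrib = 117<<14 = 1916928; acc -> 1917816, shift -> 21
byte 3=0x32: payload=0x32=50, contrib = 50<<21 = 104857600; acc -> 106775416, shift -> 28

Answer: acc=120 shift=7
acc=888 shift=14
acc=1917816 shift=21
acc=106775416 shift=28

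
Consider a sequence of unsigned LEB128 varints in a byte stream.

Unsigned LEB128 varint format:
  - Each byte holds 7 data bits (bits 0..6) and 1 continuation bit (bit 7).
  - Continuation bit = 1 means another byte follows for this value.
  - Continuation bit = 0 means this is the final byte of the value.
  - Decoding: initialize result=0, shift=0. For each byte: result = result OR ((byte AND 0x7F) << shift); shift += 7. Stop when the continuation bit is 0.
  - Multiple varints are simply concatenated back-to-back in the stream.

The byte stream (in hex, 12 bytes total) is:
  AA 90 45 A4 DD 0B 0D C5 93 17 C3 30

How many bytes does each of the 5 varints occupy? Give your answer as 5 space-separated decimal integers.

  byte[0]=0xAA cont=1 payload=0x2A=42: acc |= 42<<0 -> acc=42 shift=7
  byte[1]=0x90 cont=1 payload=0x10=16: acc |= 16<<7 -> acc=2090 shift=14
  byte[2]=0x45 cont=0 payload=0x45=69: acc |= 69<<14 -> acc=1132586 shift=21 [end]
Varint 1: bytes[0:3] = AA 90 45 -> value 1132586 (3 byte(s))
  byte[3]=0xA4 cont=1 payload=0x24=36: acc |= 36<<0 -> acc=36 shift=7
  byte[4]=0xDD cont=1 payload=0x5D=93: acc |= 93<<7 -> acc=11940 shift=14
  byte[5]=0x0B cont=0 payload=0x0B=11: acc |= 11<<14 -> acc=192164 shift=21 [end]
Varint 2: bytes[3:6] = A4 DD 0B -> value 192164 (3 byte(s))
  byte[6]=0x0D cont=0 payload=0x0D=13: acc |= 13<<0 -> acc=13 shift=7 [end]
Varint 3: bytes[6:7] = 0D -> value 13 (1 byte(s))
  byte[7]=0xC5 cont=1 payload=0x45=69: acc |= 69<<0 -> acc=69 shift=7
  byte[8]=0x93 cont=1 payload=0x13=19: acc |= 19<<7 -> acc=2501 shift=14
  byte[9]=0x17 cont=0 payload=0x17=23: acc |= 23<<14 -> acc=379333 shift=21 [end]
Varint 4: bytes[7:10] = C5 93 17 -> value 379333 (3 byte(s))
  byte[10]=0xC3 cont=1 payload=0x43=67: acc |= 67<<0 -> acc=67 shift=7
  byte[11]=0x30 cont=0 payload=0x30=48: acc |= 48<<7 -> acc=6211 shift=14 [end]
Varint 5: bytes[10:12] = C3 30 -> value 6211 (2 byte(s))

Answer: 3 3 1 3 2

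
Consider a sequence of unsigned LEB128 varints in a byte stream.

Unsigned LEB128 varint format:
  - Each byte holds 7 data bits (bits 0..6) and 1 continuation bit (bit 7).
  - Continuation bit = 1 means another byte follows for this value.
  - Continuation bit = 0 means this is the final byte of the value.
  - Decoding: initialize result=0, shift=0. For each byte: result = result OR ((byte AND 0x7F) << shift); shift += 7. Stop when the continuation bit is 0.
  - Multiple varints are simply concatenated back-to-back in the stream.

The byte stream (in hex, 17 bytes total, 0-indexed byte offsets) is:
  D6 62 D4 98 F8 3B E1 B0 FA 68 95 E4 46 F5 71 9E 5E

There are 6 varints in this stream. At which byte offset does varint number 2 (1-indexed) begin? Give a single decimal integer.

  byte[0]=0xD6 cont=1 payload=0x56=86: acc |= 86<<0 -> acc=86 shift=7
  byte[1]=0x62 cont=0 payload=0x62=98: acc |= 98<<7 -> acc=12630 shift=14 [end]
Varint 1: bytes[0:2] = D6 62 -> value 12630 (2 byte(s))
  byte[2]=0xD4 cont=1 payload=0x54=84: acc |= 84<<0 -> acc=84 shift=7
  byte[3]=0x98 cont=1 payload=0x18=24: acc |= 24<<7 -> acc=3156 shift=14
  byte[4]=0xF8 cont=1 payload=0x78=120: acc |= 120<<14 -> acc=1969236 shift=21
  byte[5]=0x3B cont=0 payload=0x3B=59: acc |= 59<<21 -> acc=125701204 shift=28 [end]
Varint 2: bytes[2:6] = D4 98 F8 3B -> value 125701204 (4 byte(s))
  byte[6]=0xE1 cont=1 payload=0x61=97: acc |= 97<<0 -> acc=97 shift=7
  byte[7]=0xB0 cont=1 payload=0x30=48: acc |= 48<<7 -> acc=6241 shift=14
  byte[8]=0xFA cont=1 payload=0x7A=122: acc |= 122<<14 -> acc=2005089 shift=21
  byte[9]=0x68 cont=0 payload=0x68=104: acc |= 104<<21 -> acc=220108897 shift=28 [end]
Varint 3: bytes[6:10] = E1 B0 FA 68 -> value 220108897 (4 byte(s))
  byte[10]=0x95 cont=1 payload=0x15=21: acc |= 21<<0 -> acc=21 shift=7
  byte[11]=0xE4 cont=1 payload=0x64=100: acc |= 100<<7 -> acc=12821 shift=14
  byte[12]=0x46 cont=0 payload=0x46=70: acc |= 70<<14 -> acc=1159701 shift=21 [end]
Varint 4: bytes[10:13] = 95 E4 46 -> value 1159701 (3 byte(s))
  byte[13]=0xF5 cont=1 payload=0x75=117: acc |= 117<<0 -> acc=117 shift=7
  byte[14]=0x71 cont=0 payload=0x71=113: acc |= 113<<7 -> acc=14581 shift=14 [end]
Varint 5: bytes[13:15] = F5 71 -> value 14581 (2 byte(s))
  byte[15]=0x9E cont=1 payload=0x1E=30: acc |= 30<<0 -> acc=30 shift=7
  byte[16]=0x5E cont=0 payload=0x5E=94: acc |= 94<<7 -> acc=12062 shift=14 [end]
Varint 6: bytes[15:17] = 9E 5E -> value 12062 (2 byte(s))

Answer: 2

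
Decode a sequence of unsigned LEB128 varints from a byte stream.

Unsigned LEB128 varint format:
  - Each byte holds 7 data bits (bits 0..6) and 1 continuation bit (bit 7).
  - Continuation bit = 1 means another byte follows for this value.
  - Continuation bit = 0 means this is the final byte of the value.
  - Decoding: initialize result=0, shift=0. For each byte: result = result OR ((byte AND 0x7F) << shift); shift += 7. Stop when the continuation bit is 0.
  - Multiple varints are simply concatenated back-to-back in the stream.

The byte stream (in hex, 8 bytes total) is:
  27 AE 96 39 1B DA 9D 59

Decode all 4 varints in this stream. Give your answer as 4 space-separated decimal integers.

  byte[0]=0x27 cont=0 payload=0x27=39: acc |= 39<<0 -> acc=39 shift=7 [end]
Varint 1: bytes[0:1] = 27 -> value 39 (1 byte(s))
  byte[1]=0xAE cont=1 payload=0x2E=46: acc |= 46<<0 -> acc=46 shift=7
  byte[2]=0x96 cont=1 payload=0x16=22: acc |= 22<<7 -> acc=2862 shift=14
  byte[3]=0x39 cont=0 payload=0x39=57: acc |= 57<<14 -> acc=936750 shift=21 [end]
Varint 2: bytes[1:4] = AE 96 39 -> value 936750 (3 byte(s))
  byte[4]=0x1B cont=0 payload=0x1B=27: acc |= 27<<0 -> acc=27 shift=7 [end]
Varint 3: bytes[4:5] = 1B -> value 27 (1 byte(s))
  byte[5]=0xDA cont=1 payload=0x5A=90: acc |= 90<<0 -> acc=90 shift=7
  byte[6]=0x9D cont=1 payload=0x1D=29: acc |= 29<<7 -> acc=3802 shift=14
  byte[7]=0x59 cont=0 payload=0x59=89: acc |= 89<<14 -> acc=1461978 shift=21 [end]
Varint 4: bytes[5:8] = DA 9D 59 -> value 1461978 (3 byte(s))

Answer: 39 936750 27 1461978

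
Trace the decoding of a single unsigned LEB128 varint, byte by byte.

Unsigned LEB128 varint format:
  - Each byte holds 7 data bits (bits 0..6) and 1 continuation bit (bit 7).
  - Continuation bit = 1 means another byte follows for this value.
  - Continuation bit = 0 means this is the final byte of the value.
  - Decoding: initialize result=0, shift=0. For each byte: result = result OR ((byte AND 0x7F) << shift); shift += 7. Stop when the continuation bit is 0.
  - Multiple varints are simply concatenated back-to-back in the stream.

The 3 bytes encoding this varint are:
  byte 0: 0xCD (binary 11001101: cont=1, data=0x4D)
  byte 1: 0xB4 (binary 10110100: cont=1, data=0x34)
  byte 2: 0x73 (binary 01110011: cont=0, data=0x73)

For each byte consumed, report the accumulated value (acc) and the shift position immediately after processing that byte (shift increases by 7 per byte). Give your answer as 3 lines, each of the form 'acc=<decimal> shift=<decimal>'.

byte 0=0xCD: payload=0x4D=77, contrib = 77<<0 = 77; acc -> 77, shift -> 7
byte 1=0xB4: payload=0x34=52, contrib = 52<<7 = 6656; acc -> 6733, shift -> 14
byte 2=0x73: payload=0x73=115, contrib = 115<<14 = 1884160; acc -> 1890893, shift -> 21

Answer: acc=77 shift=7
acc=6733 shift=14
acc=1890893 shift=21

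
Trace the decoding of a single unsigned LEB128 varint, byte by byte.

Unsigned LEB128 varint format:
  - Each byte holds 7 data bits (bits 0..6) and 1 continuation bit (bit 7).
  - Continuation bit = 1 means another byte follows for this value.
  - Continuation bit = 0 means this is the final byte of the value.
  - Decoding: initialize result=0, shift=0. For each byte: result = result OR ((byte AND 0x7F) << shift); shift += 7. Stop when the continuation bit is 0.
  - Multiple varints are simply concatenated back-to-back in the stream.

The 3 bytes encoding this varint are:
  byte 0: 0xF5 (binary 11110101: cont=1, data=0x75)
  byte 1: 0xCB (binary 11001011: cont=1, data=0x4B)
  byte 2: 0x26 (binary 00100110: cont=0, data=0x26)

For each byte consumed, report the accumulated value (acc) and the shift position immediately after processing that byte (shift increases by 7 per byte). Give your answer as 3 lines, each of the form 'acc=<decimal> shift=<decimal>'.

Answer: acc=117 shift=7
acc=9717 shift=14
acc=632309 shift=21

Derivation:
byte 0=0xF5: payload=0x75=117, contrib = 117<<0 = 117; acc -> 117, shift -> 7
byte 1=0xCB: payload=0x4B=75, contrib = 75<<7 = 9600; acc -> 9717, shift -> 14
byte 2=0x26: payload=0x26=38, contrib = 38<<14 = 622592; acc -> 632309, shift -> 21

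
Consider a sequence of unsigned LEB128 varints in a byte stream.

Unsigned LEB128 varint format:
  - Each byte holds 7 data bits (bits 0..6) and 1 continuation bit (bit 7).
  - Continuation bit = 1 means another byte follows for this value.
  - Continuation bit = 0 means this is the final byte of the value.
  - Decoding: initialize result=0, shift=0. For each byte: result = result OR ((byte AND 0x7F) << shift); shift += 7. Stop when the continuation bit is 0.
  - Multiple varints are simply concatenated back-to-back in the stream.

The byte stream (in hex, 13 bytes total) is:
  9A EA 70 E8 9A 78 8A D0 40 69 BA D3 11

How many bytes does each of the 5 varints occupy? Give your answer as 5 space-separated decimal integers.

Answer: 3 3 3 1 3

Derivation:
  byte[0]=0x9A cont=1 payload=0x1A=26: acc |= 26<<0 -> acc=26 shift=7
  byte[1]=0xEA cont=1 payload=0x6A=106: acc |= 106<<7 -> acc=13594 shift=14
  byte[2]=0x70 cont=0 payload=0x70=112: acc |= 112<<14 -> acc=1848602 shift=21 [end]
Varint 1: bytes[0:3] = 9A EA 70 -> value 1848602 (3 byte(s))
  byte[3]=0xE8 cont=1 payload=0x68=104: acc |= 104<<0 -> acc=104 shift=7
  byte[4]=0x9A cont=1 payload=0x1A=26: acc |= 26<<7 -> acc=3432 shift=14
  byte[5]=0x78 cont=0 payload=0x78=120: acc |= 120<<14 -> acc=1969512 shift=21 [end]
Varint 2: bytes[3:6] = E8 9A 78 -> value 1969512 (3 byte(s))
  byte[6]=0x8A cont=1 payload=0x0A=10: acc |= 10<<0 -> acc=10 shift=7
  byte[7]=0xD0 cont=1 payload=0x50=80: acc |= 80<<7 -> acc=10250 shift=14
  byte[8]=0x40 cont=0 payload=0x40=64: acc |= 64<<14 -> acc=1058826 shift=21 [end]
Varint 3: bytes[6:9] = 8A D0 40 -> value 1058826 (3 byte(s))
  byte[9]=0x69 cont=0 payload=0x69=105: acc |= 105<<0 -> acc=105 shift=7 [end]
Varint 4: bytes[9:10] = 69 -> value 105 (1 byte(s))
  byte[10]=0xBA cont=1 payload=0x3A=58: acc |= 58<<0 -> acc=58 shift=7
  byte[11]=0xD3 cont=1 payload=0x53=83: acc |= 83<<7 -> acc=10682 shift=14
  byte[12]=0x11 cont=0 payload=0x11=17: acc |= 17<<14 -> acc=289210 shift=21 [end]
Varint 5: bytes[10:13] = BA D3 11 -> value 289210 (3 byte(s))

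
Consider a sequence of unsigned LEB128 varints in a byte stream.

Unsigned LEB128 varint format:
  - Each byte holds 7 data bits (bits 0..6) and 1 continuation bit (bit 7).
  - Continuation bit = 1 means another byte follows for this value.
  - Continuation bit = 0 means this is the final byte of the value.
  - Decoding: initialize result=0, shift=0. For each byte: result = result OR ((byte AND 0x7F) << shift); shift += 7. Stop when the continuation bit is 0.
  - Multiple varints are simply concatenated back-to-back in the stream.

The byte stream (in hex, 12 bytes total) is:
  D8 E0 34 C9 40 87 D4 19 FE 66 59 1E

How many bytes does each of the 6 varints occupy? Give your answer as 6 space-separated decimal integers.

  byte[0]=0xD8 cont=1 payload=0x58=88: acc |= 88<<0 -> acc=88 shift=7
  byte[1]=0xE0 cont=1 payload=0x60=96: acc |= 96<<7 -> acc=12376 shift=14
  byte[2]=0x34 cont=0 payload=0x34=52: acc |= 52<<14 -> acc=864344 shift=21 [end]
Varint 1: bytes[0:3] = D8 E0 34 -> value 864344 (3 byte(s))
  byte[3]=0xC9 cont=1 payload=0x49=73: acc |= 73<<0 -> acc=73 shift=7
  byte[4]=0x40 cont=0 payload=0x40=64: acc |= 64<<7 -> acc=8265 shift=14 [end]
Varint 2: bytes[3:5] = C9 40 -> value 8265 (2 byte(s))
  byte[5]=0x87 cont=1 payload=0x07=7: acc |= 7<<0 -> acc=7 shift=7
  byte[6]=0xD4 cont=1 payload=0x54=84: acc |= 84<<7 -> acc=10759 shift=14
  byte[7]=0x19 cont=0 payload=0x19=25: acc |= 25<<14 -> acc=420359 shift=21 [end]
Varint 3: bytes[5:8] = 87 D4 19 -> value 420359 (3 byte(s))
  byte[8]=0xFE cont=1 payload=0x7E=126: acc |= 126<<0 -> acc=126 shift=7
  byte[9]=0x66 cont=0 payload=0x66=102: acc |= 102<<7 -> acc=13182 shift=14 [end]
Varint 4: bytes[8:10] = FE 66 -> value 13182 (2 byte(s))
  byte[10]=0x59 cont=0 payload=0x59=89: acc |= 89<<0 -> acc=89 shift=7 [end]
Varint 5: bytes[10:11] = 59 -> value 89 (1 byte(s))
  byte[11]=0x1E cont=0 payload=0x1E=30: acc |= 30<<0 -> acc=30 shift=7 [end]
Varint 6: bytes[11:12] = 1E -> value 30 (1 byte(s))

Answer: 3 2 3 2 1 1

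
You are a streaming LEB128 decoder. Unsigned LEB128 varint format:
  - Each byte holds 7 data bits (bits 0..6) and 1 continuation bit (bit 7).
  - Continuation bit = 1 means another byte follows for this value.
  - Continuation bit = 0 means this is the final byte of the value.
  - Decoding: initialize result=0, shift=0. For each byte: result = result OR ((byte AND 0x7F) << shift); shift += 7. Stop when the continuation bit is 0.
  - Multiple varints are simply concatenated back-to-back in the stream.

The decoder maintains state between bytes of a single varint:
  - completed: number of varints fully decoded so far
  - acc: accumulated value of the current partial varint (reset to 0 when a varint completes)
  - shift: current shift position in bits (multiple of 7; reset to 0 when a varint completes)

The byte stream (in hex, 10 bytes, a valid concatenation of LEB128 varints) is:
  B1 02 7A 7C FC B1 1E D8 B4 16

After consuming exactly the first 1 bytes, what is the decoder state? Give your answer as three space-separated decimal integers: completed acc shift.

Answer: 0 49 7

Derivation:
byte[0]=0xB1 cont=1 payload=0x31: acc |= 49<<0 -> completed=0 acc=49 shift=7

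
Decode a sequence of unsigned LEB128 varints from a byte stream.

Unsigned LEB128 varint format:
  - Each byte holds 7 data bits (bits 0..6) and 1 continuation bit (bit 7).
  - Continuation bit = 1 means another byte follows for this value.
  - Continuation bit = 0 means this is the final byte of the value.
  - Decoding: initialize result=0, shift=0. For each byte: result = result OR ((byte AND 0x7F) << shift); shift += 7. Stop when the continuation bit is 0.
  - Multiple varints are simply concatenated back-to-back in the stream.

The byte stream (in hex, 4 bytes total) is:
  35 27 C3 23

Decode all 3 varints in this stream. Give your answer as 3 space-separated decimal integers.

  byte[0]=0x35 cont=0 payload=0x35=53: acc |= 53<<0 -> acc=53 shift=7 [end]
Varint 1: bytes[0:1] = 35 -> value 53 (1 byte(s))
  byte[1]=0x27 cont=0 payload=0x27=39: acc |= 39<<0 -> acc=39 shift=7 [end]
Varint 2: bytes[1:2] = 27 -> value 39 (1 byte(s))
  byte[2]=0xC3 cont=1 payload=0x43=67: acc |= 67<<0 -> acc=67 shift=7
  byte[3]=0x23 cont=0 payload=0x23=35: acc |= 35<<7 -> acc=4547 shift=14 [end]
Varint 3: bytes[2:4] = C3 23 -> value 4547 (2 byte(s))

Answer: 53 39 4547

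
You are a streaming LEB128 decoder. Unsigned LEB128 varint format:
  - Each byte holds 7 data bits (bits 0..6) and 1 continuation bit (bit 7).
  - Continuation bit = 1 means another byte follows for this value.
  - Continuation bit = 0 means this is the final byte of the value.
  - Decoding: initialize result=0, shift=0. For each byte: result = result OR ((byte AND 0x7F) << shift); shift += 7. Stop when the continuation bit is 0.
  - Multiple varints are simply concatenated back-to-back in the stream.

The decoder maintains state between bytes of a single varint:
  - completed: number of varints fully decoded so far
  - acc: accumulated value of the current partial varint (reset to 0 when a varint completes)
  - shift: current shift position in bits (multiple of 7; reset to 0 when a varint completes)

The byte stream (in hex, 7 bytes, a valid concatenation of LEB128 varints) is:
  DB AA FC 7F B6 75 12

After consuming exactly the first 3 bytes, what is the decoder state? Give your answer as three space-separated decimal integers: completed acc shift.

byte[0]=0xDB cont=1 payload=0x5B: acc |= 91<<0 -> completed=0 acc=91 shift=7
byte[1]=0xAA cont=1 payload=0x2A: acc |= 42<<7 -> completed=0 acc=5467 shift=14
byte[2]=0xFC cont=1 payload=0x7C: acc |= 124<<14 -> completed=0 acc=2037083 shift=21

Answer: 0 2037083 21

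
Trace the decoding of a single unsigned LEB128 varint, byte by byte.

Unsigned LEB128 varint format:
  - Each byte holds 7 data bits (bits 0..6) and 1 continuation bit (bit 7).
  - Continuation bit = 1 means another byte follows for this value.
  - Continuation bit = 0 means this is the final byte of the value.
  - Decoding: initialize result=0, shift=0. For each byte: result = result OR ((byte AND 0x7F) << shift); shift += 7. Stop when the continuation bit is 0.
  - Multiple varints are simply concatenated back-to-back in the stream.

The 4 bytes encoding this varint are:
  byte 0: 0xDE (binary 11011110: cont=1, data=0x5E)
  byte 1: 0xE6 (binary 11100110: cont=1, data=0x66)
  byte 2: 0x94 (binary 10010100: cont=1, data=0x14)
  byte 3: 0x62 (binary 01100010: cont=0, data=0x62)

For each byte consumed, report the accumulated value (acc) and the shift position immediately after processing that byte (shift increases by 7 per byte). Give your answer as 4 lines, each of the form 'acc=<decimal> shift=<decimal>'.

byte 0=0xDE: payload=0x5E=94, contrib = 94<<0 = 94; acc -> 94, shift -> 7
byte 1=0xE6: payload=0x66=102, contrib = 102<<7 = 13056; acc -> 13150, shift -> 14
byte 2=0x94: payload=0x14=20, contrib = 20<<14 = 327680; acc -> 340830, shift -> 21
byte 3=0x62: payload=0x62=98, contrib = 98<<21 = 205520896; acc -> 205861726, shift -> 28

Answer: acc=94 shift=7
acc=13150 shift=14
acc=340830 shift=21
acc=205861726 shift=28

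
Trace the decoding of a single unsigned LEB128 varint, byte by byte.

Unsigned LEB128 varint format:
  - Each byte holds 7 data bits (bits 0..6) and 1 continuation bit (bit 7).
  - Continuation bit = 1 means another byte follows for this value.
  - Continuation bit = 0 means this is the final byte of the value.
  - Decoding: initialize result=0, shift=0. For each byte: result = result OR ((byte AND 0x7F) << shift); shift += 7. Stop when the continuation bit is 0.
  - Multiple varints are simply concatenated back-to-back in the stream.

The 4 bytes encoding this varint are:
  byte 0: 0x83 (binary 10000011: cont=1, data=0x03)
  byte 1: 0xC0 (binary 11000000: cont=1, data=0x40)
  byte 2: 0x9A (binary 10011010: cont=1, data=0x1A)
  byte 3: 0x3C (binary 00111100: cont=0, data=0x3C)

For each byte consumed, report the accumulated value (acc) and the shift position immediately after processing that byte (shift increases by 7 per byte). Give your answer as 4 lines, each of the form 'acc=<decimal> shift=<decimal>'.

Answer: acc=3 shift=7
acc=8195 shift=14
acc=434179 shift=21
acc=126263299 shift=28

Derivation:
byte 0=0x83: payload=0x03=3, contrib = 3<<0 = 3; acc -> 3, shift -> 7
byte 1=0xC0: payload=0x40=64, contrib = 64<<7 = 8192; acc -> 8195, shift -> 14
byte 2=0x9A: payload=0x1A=26, contrib = 26<<14 = 425984; acc -> 434179, shift -> 21
byte 3=0x3C: payload=0x3C=60, contrib = 60<<21 = 125829120; acc -> 126263299, shift -> 28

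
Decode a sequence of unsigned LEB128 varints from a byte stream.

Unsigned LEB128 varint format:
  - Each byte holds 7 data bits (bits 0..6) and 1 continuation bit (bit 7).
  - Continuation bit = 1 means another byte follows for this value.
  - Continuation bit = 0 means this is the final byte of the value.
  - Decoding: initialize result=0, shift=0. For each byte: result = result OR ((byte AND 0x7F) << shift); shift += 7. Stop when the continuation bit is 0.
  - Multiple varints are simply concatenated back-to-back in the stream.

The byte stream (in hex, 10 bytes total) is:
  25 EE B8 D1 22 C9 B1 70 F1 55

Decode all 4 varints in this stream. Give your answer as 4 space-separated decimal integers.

Answer: 37 72637550 1841353 10993

Derivation:
  byte[0]=0x25 cont=0 payload=0x25=37: acc |= 37<<0 -> acc=37 shift=7 [end]
Varint 1: bytes[0:1] = 25 -> value 37 (1 byte(s))
  byte[1]=0xEE cont=1 payload=0x6E=110: acc |= 110<<0 -> acc=110 shift=7
  byte[2]=0xB8 cont=1 payload=0x38=56: acc |= 56<<7 -> acc=7278 shift=14
  byte[3]=0xD1 cont=1 payload=0x51=81: acc |= 81<<14 -> acc=1334382 shift=21
  byte[4]=0x22 cont=0 payload=0x22=34: acc |= 34<<21 -> acc=72637550 shift=28 [end]
Varint 2: bytes[1:5] = EE B8 D1 22 -> value 72637550 (4 byte(s))
  byte[5]=0xC9 cont=1 payload=0x49=73: acc |= 73<<0 -> acc=73 shift=7
  byte[6]=0xB1 cont=1 payload=0x31=49: acc |= 49<<7 -> acc=6345 shift=14
  byte[7]=0x70 cont=0 payload=0x70=112: acc |= 112<<14 -> acc=1841353 shift=21 [end]
Varint 3: bytes[5:8] = C9 B1 70 -> value 1841353 (3 byte(s))
  byte[8]=0xF1 cont=1 payload=0x71=113: acc |= 113<<0 -> acc=113 shift=7
  byte[9]=0x55 cont=0 payload=0x55=85: acc |= 85<<7 -> acc=10993 shift=14 [end]
Varint 4: bytes[8:10] = F1 55 -> value 10993 (2 byte(s))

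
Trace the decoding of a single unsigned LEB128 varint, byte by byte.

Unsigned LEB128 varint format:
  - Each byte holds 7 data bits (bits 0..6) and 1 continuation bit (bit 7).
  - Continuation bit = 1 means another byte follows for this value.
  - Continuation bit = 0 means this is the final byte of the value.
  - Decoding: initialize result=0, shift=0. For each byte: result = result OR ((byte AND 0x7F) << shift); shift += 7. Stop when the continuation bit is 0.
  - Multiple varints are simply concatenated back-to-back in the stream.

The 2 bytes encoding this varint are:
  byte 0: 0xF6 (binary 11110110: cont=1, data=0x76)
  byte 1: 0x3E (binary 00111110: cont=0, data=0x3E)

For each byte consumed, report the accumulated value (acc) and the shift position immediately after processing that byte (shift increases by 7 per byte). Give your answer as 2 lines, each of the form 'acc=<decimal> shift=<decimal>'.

byte 0=0xF6: payload=0x76=118, contrib = 118<<0 = 118; acc -> 118, shift -> 7
byte 1=0x3E: payload=0x3E=62, contrib = 62<<7 = 7936; acc -> 8054, shift -> 14

Answer: acc=118 shift=7
acc=8054 shift=14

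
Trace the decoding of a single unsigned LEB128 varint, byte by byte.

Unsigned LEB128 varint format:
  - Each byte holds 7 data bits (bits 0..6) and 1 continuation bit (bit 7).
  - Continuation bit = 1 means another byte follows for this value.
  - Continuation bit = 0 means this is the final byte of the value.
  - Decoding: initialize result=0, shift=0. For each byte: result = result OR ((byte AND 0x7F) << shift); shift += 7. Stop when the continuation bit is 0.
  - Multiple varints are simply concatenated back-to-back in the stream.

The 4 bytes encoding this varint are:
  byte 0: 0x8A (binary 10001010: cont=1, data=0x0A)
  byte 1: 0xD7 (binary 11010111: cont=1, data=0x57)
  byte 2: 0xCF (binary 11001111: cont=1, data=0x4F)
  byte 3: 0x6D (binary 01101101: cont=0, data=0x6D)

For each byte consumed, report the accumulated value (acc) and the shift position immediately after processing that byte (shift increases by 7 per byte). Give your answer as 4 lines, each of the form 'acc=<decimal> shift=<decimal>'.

Answer: acc=10 shift=7
acc=11146 shift=14
acc=1305482 shift=21
acc=229895050 shift=28

Derivation:
byte 0=0x8A: payload=0x0A=10, contrib = 10<<0 = 10; acc -> 10, shift -> 7
byte 1=0xD7: payload=0x57=87, contrib = 87<<7 = 11136; acc -> 11146, shift -> 14
byte 2=0xCF: payload=0x4F=79, contrib = 79<<14 = 1294336; acc -> 1305482, shift -> 21
byte 3=0x6D: payload=0x6D=109, contrib = 109<<21 = 228589568; acc -> 229895050, shift -> 28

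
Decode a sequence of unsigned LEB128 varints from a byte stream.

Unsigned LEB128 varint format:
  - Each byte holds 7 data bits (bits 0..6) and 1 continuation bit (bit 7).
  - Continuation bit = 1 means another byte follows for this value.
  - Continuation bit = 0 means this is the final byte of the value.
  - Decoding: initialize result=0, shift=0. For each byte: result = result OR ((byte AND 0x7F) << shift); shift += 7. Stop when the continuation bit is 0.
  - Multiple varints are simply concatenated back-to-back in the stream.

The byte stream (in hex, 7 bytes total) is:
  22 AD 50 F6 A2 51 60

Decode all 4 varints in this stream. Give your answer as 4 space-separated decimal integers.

  byte[0]=0x22 cont=0 payload=0x22=34: acc |= 34<<0 -> acc=34 shift=7 [end]
Varint 1: bytes[0:1] = 22 -> value 34 (1 byte(s))
  byte[1]=0xAD cont=1 payload=0x2D=45: acc |= 45<<0 -> acc=45 shift=7
  byte[2]=0x50 cont=0 payload=0x50=80: acc |= 80<<7 -> acc=10285 shift=14 [end]
Varint 2: bytes[1:3] = AD 50 -> value 10285 (2 byte(s))
  byte[3]=0xF6 cont=1 payload=0x76=118: acc |= 118<<0 -> acc=118 shift=7
  byte[4]=0xA2 cont=1 payload=0x22=34: acc |= 34<<7 -> acc=4470 shift=14
  byte[5]=0x51 cont=0 payload=0x51=81: acc |= 81<<14 -> acc=1331574 shift=21 [end]
Varint 3: bytes[3:6] = F6 A2 51 -> value 1331574 (3 byte(s))
  byte[6]=0x60 cont=0 payload=0x60=96: acc |= 96<<0 -> acc=96 shift=7 [end]
Varint 4: bytes[6:7] = 60 -> value 96 (1 byte(s))

Answer: 34 10285 1331574 96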